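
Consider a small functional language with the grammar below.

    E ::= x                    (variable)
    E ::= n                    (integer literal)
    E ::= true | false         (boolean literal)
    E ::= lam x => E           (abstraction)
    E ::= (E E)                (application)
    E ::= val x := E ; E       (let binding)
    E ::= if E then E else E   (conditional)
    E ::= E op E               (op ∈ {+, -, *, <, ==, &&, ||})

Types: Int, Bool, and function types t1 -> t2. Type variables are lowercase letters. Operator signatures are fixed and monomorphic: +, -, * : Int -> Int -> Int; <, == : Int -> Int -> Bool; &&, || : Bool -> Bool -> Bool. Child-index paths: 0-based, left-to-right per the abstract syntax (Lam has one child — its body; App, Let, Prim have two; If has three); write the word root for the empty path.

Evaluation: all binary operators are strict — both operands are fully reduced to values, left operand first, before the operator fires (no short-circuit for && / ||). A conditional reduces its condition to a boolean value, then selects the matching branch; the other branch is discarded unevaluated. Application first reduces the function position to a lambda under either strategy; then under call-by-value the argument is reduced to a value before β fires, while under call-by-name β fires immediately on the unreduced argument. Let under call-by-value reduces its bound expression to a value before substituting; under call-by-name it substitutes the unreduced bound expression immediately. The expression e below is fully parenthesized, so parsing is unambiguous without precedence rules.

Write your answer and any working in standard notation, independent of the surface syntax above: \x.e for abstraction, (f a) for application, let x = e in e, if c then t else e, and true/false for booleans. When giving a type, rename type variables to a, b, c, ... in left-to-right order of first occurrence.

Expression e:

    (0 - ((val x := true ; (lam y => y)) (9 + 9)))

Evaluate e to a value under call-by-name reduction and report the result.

Answer: -18

Working:
step 0: (0 - ((let x = true in (\y.y)) (9 + 9)))
step 1: [let@1.0] (0 - ((\y.y) (9 + 9)))
step 2: [beta@1] (0 - (9 + 9))
step 3: [delta@1] (0 - 18)
step 4: [delta@root] -18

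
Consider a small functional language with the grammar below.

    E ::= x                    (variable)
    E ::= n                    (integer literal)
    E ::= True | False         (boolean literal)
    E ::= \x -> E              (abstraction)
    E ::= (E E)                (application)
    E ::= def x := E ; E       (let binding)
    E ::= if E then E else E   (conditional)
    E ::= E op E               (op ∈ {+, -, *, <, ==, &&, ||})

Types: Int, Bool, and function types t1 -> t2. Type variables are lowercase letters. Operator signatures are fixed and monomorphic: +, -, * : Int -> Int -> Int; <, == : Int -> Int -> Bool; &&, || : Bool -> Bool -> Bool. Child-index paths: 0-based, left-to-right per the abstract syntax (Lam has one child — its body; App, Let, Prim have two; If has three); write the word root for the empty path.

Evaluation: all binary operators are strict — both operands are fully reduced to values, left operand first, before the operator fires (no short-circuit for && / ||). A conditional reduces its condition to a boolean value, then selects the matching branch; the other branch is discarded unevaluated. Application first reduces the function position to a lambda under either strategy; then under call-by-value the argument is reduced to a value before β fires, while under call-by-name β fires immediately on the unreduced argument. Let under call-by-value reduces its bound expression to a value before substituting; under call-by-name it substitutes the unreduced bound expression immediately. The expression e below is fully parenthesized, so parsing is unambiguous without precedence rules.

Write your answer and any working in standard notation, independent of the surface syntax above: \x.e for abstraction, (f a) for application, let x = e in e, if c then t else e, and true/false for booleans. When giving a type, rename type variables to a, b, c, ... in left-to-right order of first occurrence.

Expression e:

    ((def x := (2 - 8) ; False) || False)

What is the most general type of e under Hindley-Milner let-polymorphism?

Answer: Bool

Working:
  unify Int ~ Int
  unify Int ~ Int
let x : Int
  unify Bool ~ Bool
  unify Bool ~ Bool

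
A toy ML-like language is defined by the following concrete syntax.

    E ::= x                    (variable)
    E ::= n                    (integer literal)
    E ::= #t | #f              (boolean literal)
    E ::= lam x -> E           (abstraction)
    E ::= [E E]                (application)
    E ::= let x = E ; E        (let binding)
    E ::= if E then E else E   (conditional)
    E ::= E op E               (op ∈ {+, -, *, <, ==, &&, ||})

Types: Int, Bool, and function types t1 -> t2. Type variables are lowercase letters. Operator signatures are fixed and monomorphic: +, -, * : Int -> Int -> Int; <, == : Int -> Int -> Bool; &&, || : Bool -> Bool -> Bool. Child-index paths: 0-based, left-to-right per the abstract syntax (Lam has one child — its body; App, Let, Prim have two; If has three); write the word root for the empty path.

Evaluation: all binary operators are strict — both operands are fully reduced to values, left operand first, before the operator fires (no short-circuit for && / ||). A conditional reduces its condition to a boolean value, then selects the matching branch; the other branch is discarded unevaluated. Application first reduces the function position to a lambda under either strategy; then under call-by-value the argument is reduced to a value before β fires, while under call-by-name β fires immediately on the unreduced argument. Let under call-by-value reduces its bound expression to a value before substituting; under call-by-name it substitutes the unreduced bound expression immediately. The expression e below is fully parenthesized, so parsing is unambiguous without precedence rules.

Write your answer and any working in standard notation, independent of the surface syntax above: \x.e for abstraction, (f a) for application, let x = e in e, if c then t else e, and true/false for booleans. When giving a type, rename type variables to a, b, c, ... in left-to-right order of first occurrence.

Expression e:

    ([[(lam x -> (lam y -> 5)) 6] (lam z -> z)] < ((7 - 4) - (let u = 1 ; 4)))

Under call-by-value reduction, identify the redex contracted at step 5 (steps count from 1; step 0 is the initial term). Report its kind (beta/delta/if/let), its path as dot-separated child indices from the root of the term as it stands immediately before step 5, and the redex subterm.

Trace:
step 0: ((((\x.(\y.5)) 6) (\z.z)) < ((7 - 4) - (let u = 1 in 4)))
step 1: [beta@0.0] (((\y.5) (\z.z)) < ((7 - 4) - (let u = 1 in 4)))
step 2: [beta@0] (5 < ((7 - 4) - (let u = 1 in 4)))
step 3: [delta@1.0] (5 < (3 - (let u = 1 in 4)))
step 4: [let@1.1] (5 < (3 - 4))
step 5: [delta@1] (5 < -1)

Answer: delta at 1 : (3 - 4)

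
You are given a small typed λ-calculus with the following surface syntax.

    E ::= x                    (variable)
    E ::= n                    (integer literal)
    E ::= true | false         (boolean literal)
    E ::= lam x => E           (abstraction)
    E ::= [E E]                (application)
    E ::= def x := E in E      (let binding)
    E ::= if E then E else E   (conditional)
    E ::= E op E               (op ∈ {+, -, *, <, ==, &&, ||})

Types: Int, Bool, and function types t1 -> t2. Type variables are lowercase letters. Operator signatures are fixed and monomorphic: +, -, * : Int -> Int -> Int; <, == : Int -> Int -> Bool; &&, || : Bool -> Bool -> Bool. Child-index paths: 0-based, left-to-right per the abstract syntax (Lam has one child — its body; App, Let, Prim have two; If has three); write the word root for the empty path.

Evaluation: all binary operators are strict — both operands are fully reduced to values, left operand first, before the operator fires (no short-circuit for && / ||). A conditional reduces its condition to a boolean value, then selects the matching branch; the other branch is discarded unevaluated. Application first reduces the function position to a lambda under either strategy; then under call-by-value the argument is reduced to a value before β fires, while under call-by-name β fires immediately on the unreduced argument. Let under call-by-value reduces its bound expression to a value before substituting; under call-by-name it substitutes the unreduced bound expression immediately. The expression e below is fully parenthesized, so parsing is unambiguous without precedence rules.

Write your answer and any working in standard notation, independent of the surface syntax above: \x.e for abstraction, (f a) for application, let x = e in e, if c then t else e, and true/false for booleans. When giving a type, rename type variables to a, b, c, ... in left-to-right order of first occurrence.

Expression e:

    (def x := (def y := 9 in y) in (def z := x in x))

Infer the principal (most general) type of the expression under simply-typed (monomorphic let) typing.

Answer: Int

Working:
let y : Int
y : Int
let x : Int
x : Int
let z : Int
x : Int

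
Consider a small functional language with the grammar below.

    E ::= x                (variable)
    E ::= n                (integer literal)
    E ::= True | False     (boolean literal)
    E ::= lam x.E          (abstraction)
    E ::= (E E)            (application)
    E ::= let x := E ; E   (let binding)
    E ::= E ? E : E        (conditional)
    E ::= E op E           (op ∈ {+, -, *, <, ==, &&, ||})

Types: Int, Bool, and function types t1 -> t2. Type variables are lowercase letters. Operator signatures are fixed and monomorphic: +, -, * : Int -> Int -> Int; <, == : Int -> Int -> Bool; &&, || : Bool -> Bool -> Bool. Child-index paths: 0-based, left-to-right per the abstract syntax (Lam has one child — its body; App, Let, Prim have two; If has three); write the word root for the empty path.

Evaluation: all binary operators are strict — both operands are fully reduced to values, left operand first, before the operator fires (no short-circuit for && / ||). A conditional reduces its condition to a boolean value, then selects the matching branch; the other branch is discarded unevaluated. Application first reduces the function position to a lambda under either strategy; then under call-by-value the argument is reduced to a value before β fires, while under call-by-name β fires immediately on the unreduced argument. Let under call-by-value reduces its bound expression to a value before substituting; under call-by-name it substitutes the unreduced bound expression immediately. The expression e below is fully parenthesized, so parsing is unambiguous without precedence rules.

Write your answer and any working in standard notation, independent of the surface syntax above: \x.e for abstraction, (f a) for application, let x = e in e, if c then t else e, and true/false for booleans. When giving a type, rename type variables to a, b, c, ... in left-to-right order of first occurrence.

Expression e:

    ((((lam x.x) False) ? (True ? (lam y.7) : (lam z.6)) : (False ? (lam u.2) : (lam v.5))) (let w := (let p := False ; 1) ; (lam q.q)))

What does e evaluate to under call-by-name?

Derivation:
step 0: ((if ((\x.x) false) then (if true then (\y.7) else (\z.6)) else (if false then (\u.2) else (\v.5))) (let w = (let p = false in 1) in (\q.q)))
step 1: [beta@0.0] ((if false then (if true then (\y.7) else (\z.6)) else (if false then (\u.2) else (\v.5))) (let w = (let p = false in 1) in (\q.q)))
step 2: [if@0] ((if false then (\u.2) else (\v.5)) (let w = (let p = false in 1) in (\q.q)))
step 3: [if@0] ((\v.5) (let w = (let p = false in 1) in (\q.q)))
step 4: [beta@root] 5

Answer: 5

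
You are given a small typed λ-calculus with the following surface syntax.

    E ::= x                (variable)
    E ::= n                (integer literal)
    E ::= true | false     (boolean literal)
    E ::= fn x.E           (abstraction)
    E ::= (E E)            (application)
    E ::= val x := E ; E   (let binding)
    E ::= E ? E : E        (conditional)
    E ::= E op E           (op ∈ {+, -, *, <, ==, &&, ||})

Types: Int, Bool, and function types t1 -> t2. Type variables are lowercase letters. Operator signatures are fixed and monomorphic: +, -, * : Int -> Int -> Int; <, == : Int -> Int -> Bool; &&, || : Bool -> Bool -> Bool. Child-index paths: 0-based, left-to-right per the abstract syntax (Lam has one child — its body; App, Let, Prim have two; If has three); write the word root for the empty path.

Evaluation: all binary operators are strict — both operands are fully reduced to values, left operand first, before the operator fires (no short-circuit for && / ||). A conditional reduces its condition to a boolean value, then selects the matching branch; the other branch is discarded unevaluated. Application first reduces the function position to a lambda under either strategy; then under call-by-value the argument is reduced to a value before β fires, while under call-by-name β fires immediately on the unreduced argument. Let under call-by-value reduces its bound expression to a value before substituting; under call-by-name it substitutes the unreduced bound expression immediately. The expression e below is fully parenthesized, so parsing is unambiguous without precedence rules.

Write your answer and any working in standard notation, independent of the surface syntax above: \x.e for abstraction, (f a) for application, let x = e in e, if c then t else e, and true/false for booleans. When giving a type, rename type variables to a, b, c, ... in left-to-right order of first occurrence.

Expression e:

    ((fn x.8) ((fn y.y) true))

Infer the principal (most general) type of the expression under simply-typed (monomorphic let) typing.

Working:
\x._ : a -> Int
y : b
\y._ : b -> b
  unify b -> b ~ Bool -> c
  unify b ~ Bool
  unify Bool ~ c
_ _ : Bool
  unify a -> Int ~ Bool -> d
  unify a ~ Bool
  unify Int ~ d
_ _ : Int

Answer: Int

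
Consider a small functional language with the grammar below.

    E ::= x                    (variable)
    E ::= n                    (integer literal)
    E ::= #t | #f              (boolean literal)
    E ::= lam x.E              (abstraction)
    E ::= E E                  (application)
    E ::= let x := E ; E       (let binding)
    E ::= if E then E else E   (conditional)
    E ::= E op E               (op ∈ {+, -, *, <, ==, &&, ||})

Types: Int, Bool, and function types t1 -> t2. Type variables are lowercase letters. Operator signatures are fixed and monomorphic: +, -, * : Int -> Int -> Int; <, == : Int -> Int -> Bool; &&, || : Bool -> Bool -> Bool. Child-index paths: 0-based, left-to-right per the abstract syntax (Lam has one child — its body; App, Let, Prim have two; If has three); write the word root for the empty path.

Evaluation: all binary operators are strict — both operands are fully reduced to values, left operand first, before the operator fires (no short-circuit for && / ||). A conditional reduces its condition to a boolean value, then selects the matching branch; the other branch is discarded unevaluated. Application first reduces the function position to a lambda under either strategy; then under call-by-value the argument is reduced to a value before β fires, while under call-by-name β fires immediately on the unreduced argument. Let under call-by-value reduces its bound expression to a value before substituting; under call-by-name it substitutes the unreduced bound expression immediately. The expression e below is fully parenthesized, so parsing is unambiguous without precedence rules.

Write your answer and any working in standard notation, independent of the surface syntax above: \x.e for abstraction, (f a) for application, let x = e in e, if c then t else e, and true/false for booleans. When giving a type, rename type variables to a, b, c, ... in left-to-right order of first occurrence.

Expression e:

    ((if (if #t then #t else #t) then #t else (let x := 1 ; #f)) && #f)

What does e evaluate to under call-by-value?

Answer: false

Working:
step 0: ((if (if true then true else true) then true else (let x = 1 in false)) && false)
step 1: [if@0.0] ((if true then true else (let x = 1 in false)) && false)
step 2: [if@0] (true && false)
step 3: [delta@root] false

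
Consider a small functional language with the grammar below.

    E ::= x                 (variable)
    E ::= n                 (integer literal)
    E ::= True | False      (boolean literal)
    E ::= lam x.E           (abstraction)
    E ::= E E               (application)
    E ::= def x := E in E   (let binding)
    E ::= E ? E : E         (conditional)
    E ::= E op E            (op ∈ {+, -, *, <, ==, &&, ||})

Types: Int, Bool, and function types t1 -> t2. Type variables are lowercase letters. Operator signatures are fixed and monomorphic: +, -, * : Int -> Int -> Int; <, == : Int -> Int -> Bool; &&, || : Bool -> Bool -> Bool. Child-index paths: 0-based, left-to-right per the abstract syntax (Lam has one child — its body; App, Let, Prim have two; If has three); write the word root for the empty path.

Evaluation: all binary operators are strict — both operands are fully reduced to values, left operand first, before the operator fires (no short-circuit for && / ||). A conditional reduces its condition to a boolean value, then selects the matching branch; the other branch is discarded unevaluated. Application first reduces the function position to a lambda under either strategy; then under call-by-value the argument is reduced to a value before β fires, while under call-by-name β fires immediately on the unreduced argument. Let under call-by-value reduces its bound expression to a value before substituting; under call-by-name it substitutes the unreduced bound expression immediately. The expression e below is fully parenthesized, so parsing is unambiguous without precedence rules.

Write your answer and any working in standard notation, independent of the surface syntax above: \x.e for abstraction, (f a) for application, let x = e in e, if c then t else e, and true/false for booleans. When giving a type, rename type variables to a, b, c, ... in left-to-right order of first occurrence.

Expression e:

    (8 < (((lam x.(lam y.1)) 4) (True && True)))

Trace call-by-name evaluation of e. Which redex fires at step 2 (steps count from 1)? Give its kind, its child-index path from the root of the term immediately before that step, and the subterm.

Trace:
step 0: (8 < (((\x.(\y.1)) 4) (true && true)))
step 1: [beta@1.0] (8 < ((\y.1) (true && true)))
step 2: [beta@1] (8 < 1)

Answer: beta at 1 : ((\y.1) (true && true))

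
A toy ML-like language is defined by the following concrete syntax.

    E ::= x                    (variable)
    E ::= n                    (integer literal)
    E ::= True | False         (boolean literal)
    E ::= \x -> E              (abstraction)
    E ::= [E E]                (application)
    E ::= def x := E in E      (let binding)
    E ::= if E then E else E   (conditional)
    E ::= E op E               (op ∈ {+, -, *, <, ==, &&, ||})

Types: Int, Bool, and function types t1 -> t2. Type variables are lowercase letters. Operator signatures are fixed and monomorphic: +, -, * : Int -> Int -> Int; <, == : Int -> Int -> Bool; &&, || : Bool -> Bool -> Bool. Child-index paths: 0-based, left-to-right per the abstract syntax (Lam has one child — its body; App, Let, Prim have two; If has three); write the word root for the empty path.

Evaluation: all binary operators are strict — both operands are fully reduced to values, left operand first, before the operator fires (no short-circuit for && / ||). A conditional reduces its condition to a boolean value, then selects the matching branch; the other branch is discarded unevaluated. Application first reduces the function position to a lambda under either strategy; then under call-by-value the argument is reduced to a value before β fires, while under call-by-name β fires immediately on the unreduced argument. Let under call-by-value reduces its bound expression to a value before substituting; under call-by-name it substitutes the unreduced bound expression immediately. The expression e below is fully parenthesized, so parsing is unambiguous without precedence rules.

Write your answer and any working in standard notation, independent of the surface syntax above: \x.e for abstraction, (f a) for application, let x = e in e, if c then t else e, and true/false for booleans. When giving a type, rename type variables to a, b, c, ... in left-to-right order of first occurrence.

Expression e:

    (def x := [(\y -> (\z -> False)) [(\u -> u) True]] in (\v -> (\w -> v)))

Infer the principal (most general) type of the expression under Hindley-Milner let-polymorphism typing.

Trace:
\z._ : b -> Bool
\y._ : a -> b -> Bool
u : c
\u._ : c -> c
  unify c -> c ~ Bool -> d
  unify c ~ Bool
  unify Bool ~ d
_ _ : Bool
  unify a -> b -> Bool ~ Bool -> e
  unify a ~ Bool
  unify b -> Bool ~ e
_ _ : b -> Bool
let x : forall. b -> Bool
v : f
\w._ : g -> f
\v._ : f -> g -> f

Answer: a -> b -> a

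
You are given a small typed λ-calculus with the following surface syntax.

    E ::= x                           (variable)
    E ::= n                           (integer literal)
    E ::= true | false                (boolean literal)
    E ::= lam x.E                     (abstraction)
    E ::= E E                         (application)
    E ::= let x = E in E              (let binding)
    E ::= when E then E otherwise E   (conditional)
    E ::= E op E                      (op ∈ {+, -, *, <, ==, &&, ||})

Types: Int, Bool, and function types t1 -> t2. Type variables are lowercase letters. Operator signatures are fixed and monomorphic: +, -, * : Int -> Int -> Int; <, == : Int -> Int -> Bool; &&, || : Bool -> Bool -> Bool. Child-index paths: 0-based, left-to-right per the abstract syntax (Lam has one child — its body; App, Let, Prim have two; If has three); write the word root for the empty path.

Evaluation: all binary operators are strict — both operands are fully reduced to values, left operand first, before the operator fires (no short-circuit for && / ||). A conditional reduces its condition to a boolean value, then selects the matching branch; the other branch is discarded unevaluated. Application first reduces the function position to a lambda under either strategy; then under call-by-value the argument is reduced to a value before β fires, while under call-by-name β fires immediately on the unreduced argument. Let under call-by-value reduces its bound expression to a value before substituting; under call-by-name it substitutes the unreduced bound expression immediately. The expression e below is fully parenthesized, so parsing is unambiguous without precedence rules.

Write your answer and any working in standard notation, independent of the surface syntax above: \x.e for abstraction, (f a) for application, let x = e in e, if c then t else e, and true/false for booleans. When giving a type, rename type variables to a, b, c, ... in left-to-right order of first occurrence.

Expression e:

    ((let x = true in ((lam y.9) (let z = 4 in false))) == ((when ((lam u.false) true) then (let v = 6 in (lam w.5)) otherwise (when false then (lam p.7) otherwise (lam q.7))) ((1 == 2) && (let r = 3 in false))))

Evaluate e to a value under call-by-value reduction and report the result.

Answer: false

Working:
step 0: ((let x = true in ((\y.9) (let z = 4 in false))) == ((if ((\u.false) true) then (let v = 6 in (\w.5)) else (if false then (\p.7) else (\q.7))) ((1 == 2) && (let r = 3 in false))))
step 1: [let@0] (((\y.9) (let z = 4 in false)) == ((if ((\u.false) true) then (let v = 6 in (\w.5)) else (if false then (\p.7) else (\q.7))) ((1 == 2) && (let r = 3 in false))))
step 2: [let@0.1] (((\y.9) false) == ((if ((\u.false) true) then (let v = 6 in (\w.5)) else (if false then (\p.7) else (\q.7))) ((1 == 2) && (let r = 3 in false))))
step 3: [beta@0] (9 == ((if ((\u.false) true) then (let v = 6 in (\w.5)) else (if false then (\p.7) else (\q.7))) ((1 == 2) && (let r = 3 in false))))
step 4: [beta@1.0.0] (9 == ((if false then (let v = 6 in (\w.5)) else (if false then (\p.7) else (\q.7))) ((1 == 2) && (let r = 3 in false))))
step 5: [if@1.0] (9 == ((if false then (\p.7) else (\q.7)) ((1 == 2) && (let r = 3 in false))))
step 6: [if@1.0] (9 == ((\q.7) ((1 == 2) && (let r = 3 in false))))
step 7: [delta@1.1.0] (9 == ((\q.7) (false && (let r = 3 in false))))
step 8: [let@1.1.1] (9 == ((\q.7) (false && false)))
step 9: [delta@1.1] (9 == ((\q.7) false))
step 10: [beta@1] (9 == 7)
step 11: [delta@root] false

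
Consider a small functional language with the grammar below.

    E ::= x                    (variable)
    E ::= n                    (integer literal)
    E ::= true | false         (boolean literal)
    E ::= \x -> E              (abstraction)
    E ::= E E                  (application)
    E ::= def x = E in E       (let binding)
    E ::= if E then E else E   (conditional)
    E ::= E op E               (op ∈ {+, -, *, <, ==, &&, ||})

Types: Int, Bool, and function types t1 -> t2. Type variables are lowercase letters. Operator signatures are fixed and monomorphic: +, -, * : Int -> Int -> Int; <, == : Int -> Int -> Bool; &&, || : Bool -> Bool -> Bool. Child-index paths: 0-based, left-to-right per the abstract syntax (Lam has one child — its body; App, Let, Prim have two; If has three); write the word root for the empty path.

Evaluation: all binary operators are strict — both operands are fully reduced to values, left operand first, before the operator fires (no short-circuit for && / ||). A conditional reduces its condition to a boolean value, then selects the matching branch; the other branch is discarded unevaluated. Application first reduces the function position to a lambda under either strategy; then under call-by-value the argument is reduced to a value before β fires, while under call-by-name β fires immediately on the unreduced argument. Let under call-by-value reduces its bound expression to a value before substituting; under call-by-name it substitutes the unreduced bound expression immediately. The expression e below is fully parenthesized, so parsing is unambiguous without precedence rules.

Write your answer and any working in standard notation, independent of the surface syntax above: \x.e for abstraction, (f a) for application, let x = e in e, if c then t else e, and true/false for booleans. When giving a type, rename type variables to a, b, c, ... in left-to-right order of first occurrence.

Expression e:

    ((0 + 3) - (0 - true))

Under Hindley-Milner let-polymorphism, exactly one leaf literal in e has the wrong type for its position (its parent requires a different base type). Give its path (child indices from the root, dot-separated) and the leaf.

Answer: 1.1 : true

Trace:
  unify Int ~ Int
  unify Int ~ Int
  unify Int ~ Int
  unify Int ~ Int
  unify Bool ~ Int
  FAIL: mismatch Bool ~ Int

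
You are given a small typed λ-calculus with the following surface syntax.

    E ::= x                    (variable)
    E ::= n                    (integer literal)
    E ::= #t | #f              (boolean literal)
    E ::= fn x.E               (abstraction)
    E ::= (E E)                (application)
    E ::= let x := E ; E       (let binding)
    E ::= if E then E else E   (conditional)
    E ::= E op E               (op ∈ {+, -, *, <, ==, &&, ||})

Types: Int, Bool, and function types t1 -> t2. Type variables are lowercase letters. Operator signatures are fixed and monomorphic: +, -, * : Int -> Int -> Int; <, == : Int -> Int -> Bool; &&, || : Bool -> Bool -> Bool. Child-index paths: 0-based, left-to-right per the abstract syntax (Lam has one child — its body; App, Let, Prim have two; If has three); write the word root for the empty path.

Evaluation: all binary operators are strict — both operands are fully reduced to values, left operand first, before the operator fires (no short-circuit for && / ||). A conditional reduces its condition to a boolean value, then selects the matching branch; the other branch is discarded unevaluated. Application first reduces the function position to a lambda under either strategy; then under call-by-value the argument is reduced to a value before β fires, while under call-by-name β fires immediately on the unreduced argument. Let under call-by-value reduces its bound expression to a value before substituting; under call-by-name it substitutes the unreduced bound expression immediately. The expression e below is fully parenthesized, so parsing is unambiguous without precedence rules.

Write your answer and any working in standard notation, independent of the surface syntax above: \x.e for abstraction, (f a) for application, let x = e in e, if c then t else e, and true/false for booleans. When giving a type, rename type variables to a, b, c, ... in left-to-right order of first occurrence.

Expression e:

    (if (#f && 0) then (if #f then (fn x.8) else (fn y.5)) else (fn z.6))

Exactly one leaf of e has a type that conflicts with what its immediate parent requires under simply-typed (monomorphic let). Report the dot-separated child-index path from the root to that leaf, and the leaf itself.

Answer: 0.1 : 0

Derivation:
  unify Bool ~ Bool
  unify Int ~ Bool
  FAIL: mismatch Int ~ Bool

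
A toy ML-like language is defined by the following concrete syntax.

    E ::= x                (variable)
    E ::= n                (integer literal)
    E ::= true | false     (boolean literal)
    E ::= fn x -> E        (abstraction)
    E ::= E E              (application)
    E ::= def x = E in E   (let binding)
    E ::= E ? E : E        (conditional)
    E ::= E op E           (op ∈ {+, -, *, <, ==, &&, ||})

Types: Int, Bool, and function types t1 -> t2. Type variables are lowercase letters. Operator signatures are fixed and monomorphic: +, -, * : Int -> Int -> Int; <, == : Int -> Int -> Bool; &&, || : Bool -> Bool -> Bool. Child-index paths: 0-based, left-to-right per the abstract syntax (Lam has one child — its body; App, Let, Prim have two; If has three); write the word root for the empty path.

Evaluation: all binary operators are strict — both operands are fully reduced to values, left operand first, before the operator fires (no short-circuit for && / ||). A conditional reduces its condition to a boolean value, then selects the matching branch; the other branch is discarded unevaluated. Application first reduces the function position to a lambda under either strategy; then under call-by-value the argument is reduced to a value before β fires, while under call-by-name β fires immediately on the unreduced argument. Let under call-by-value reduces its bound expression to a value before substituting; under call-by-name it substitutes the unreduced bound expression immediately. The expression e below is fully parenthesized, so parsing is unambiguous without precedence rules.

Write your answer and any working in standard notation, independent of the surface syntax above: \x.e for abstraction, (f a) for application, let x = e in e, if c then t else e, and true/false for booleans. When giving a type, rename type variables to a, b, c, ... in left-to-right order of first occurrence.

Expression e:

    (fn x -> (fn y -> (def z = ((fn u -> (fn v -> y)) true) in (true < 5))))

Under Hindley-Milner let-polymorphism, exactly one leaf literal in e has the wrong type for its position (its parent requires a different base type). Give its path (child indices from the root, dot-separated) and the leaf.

Derivation:
y : b
\v._ : d -> b
\u._ : c -> d -> b
  unify c -> d -> b ~ Bool -> e
  unify c ~ Bool
  unify d -> b ~ e
_ _ : d -> b
let z : forall. d -> b
  unify Bool ~ Int
  FAIL: mismatch Bool ~ Int

Answer: 0.0.1.0 : true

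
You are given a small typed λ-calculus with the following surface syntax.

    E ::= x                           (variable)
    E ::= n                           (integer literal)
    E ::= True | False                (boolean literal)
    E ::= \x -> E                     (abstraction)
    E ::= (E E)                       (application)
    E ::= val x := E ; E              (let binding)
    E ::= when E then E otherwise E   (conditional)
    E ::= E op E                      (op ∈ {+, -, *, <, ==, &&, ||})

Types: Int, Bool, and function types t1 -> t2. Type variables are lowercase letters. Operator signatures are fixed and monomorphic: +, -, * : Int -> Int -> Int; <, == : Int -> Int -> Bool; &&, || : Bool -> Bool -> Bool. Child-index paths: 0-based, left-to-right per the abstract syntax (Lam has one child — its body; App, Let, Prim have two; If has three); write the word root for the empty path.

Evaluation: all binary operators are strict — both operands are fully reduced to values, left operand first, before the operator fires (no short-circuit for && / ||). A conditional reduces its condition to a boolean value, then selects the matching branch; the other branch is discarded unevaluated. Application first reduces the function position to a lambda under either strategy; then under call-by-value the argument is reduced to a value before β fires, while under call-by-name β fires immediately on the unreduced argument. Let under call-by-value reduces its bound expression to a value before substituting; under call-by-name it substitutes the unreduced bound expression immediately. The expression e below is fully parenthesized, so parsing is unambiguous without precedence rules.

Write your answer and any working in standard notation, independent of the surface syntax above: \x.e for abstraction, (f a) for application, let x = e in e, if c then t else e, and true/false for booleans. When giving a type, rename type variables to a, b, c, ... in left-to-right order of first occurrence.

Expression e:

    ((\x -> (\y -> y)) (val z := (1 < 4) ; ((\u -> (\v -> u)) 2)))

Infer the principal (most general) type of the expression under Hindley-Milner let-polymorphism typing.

Answer: a -> a

Trace:
y : b
\y._ : b -> b
\x._ : a -> b -> b
  unify Int ~ Int
  unify Int ~ Int
let z : Bool
u : c
\v._ : d -> c
\u._ : c -> d -> c
  unify c -> d -> c ~ Int -> e
  unify c ~ Int
  unify d -> Int ~ e
_ _ : d -> Int
  unify a -> b -> b ~ (d -> Int) -> f
  unify a ~ d -> Int
  unify b -> b ~ f
_ _ : b -> b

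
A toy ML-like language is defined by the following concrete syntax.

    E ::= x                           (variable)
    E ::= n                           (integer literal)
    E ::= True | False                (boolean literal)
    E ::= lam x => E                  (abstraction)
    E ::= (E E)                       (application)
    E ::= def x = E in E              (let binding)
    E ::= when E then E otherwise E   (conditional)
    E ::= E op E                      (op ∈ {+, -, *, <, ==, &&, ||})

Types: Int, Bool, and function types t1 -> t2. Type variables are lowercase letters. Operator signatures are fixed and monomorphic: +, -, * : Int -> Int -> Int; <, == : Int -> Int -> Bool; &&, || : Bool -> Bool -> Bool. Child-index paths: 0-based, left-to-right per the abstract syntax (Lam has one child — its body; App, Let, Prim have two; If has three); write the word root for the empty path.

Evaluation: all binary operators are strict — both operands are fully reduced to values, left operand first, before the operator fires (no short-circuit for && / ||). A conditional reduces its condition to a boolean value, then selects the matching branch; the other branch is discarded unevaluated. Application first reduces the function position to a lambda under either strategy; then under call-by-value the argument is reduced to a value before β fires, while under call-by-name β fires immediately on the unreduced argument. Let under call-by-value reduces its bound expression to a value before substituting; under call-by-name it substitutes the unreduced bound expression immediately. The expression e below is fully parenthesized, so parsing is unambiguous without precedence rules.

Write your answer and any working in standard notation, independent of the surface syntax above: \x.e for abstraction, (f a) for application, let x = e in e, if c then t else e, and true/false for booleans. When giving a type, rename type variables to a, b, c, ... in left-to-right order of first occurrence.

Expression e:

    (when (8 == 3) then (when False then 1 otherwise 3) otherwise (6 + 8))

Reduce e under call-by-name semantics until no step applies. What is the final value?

Answer: 14

Trace:
step 0: (if (8 == 3) then (if false then 1 else 3) else (6 + 8))
step 1: [delta@0] (if false then (if false then 1 else 3) else (6 + 8))
step 2: [if@root] (6 + 8)
step 3: [delta@root] 14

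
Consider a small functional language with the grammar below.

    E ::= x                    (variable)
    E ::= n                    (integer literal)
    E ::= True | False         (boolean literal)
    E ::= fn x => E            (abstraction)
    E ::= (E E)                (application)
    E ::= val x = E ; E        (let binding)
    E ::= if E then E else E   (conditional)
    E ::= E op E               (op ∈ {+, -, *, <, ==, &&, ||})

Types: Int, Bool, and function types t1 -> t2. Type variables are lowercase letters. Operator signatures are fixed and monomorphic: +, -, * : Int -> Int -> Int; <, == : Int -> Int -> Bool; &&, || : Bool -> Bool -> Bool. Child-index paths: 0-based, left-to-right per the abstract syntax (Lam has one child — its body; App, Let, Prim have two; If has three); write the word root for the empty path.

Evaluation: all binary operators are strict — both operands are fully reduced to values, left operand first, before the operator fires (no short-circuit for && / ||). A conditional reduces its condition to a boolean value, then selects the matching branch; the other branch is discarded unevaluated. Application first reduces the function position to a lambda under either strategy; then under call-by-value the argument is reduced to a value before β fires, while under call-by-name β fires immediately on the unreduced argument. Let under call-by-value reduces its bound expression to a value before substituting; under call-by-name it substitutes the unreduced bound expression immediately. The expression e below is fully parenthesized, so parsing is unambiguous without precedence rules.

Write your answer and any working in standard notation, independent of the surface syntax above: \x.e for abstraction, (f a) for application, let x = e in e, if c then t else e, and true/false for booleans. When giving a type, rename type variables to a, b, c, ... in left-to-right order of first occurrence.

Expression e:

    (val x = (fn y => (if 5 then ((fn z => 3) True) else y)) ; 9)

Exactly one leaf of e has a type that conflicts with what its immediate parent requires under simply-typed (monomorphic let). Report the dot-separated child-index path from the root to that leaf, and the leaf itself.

Derivation:
  unify Int ~ Bool
  FAIL: mismatch Int ~ Bool

Answer: 0.0.0 : 5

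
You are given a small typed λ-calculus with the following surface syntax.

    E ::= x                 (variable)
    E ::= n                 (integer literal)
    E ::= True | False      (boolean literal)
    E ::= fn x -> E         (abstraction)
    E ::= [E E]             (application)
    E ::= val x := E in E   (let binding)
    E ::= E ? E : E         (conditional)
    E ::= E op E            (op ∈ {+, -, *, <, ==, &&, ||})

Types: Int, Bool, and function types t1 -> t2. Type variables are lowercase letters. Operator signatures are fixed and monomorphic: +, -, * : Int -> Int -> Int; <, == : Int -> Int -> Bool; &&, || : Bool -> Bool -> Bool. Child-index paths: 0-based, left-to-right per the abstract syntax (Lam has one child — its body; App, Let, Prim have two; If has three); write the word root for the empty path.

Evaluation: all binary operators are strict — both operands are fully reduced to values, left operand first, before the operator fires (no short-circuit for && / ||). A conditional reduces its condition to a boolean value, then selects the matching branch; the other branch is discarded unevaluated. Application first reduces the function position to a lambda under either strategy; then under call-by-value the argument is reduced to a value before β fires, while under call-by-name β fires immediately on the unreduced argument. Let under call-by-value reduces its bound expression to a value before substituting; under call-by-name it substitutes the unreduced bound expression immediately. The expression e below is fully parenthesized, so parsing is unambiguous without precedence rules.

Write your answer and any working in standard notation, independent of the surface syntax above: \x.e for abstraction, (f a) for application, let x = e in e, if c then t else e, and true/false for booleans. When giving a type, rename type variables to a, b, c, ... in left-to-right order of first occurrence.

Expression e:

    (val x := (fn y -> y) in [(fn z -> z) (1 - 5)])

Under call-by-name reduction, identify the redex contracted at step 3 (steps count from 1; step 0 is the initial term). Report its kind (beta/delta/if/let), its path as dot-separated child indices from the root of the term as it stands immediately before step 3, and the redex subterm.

Trace:
step 0: (let x = (\y.y) in ((\z.z) (1 - 5)))
step 1: [let@root] ((\z.z) (1 - 5))
step 2: [beta@root] (1 - 5)
step 3: [delta@root] -4

Answer: delta at root : (1 - 5)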